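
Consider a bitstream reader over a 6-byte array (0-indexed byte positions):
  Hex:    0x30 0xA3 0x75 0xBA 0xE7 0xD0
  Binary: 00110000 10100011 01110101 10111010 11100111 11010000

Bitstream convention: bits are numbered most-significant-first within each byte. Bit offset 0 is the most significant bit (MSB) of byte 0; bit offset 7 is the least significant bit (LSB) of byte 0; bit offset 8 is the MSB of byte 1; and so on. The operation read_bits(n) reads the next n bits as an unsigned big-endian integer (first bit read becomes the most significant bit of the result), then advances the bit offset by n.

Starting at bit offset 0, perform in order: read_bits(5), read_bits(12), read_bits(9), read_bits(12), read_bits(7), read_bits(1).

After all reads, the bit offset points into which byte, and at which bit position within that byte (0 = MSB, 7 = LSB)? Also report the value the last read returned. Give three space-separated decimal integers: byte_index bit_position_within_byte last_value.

Read 1: bits[0:5] width=5 -> value=6 (bin 00110); offset now 5 = byte 0 bit 5; 43 bits remain
Read 2: bits[5:17] width=12 -> value=326 (bin 000101000110); offset now 17 = byte 2 bit 1; 31 bits remain
Read 3: bits[17:26] width=9 -> value=470 (bin 111010110); offset now 26 = byte 3 bit 2; 22 bits remain
Read 4: bits[26:38] width=12 -> value=3769 (bin 111010111001); offset now 38 = byte 4 bit 6; 10 bits remain
Read 5: bits[38:45] width=7 -> value=122 (bin 1111010); offset now 45 = byte 5 bit 5; 3 bits remain
Read 6: bits[45:46] width=1 -> value=0 (bin 0); offset now 46 = byte 5 bit 6; 2 bits remain

Answer: 5 6 0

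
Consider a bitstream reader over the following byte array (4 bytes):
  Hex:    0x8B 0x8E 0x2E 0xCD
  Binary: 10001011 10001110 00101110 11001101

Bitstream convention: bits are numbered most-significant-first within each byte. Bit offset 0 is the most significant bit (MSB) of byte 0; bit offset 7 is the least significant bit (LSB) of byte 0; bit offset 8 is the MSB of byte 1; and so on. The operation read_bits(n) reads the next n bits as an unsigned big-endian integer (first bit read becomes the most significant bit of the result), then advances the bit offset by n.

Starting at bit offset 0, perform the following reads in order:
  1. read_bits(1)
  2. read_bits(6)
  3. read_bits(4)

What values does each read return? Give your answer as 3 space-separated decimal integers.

Answer: 1 5 12

Derivation:
Read 1: bits[0:1] width=1 -> value=1 (bin 1); offset now 1 = byte 0 bit 1; 31 bits remain
Read 2: bits[1:7] width=6 -> value=5 (bin 000101); offset now 7 = byte 0 bit 7; 25 bits remain
Read 3: bits[7:11] width=4 -> value=12 (bin 1100); offset now 11 = byte 1 bit 3; 21 bits remain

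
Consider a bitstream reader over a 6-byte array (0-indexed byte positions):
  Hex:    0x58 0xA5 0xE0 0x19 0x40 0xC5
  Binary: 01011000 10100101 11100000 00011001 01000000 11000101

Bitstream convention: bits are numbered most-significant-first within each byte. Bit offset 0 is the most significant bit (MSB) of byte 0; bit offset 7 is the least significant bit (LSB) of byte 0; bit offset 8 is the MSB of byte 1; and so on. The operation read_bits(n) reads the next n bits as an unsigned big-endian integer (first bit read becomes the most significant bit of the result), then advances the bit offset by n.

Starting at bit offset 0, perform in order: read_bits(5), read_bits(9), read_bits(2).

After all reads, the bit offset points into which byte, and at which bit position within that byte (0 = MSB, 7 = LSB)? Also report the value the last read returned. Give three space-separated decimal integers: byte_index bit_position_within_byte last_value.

Read 1: bits[0:5] width=5 -> value=11 (bin 01011); offset now 5 = byte 0 bit 5; 43 bits remain
Read 2: bits[5:14] width=9 -> value=41 (bin 000101001); offset now 14 = byte 1 bit 6; 34 bits remain
Read 3: bits[14:16] width=2 -> value=1 (bin 01); offset now 16 = byte 2 bit 0; 32 bits remain

Answer: 2 0 1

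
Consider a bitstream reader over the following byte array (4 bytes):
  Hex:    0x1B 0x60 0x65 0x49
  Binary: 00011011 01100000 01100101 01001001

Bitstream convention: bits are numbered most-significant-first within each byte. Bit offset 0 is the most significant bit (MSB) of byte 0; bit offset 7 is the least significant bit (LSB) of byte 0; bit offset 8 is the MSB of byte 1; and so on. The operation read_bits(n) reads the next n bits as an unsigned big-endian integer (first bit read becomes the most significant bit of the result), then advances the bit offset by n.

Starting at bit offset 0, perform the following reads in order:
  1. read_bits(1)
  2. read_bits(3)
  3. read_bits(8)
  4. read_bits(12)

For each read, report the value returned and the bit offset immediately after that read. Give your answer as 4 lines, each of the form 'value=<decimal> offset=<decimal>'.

Read 1: bits[0:1] width=1 -> value=0 (bin 0); offset now 1 = byte 0 bit 1; 31 bits remain
Read 2: bits[1:4] width=3 -> value=1 (bin 001); offset now 4 = byte 0 bit 4; 28 bits remain
Read 3: bits[4:12] width=8 -> value=182 (bin 10110110); offset now 12 = byte 1 bit 4; 20 bits remain
Read 4: bits[12:24] width=12 -> value=101 (bin 000001100101); offset now 24 = byte 3 bit 0; 8 bits remain

Answer: value=0 offset=1
value=1 offset=4
value=182 offset=12
value=101 offset=24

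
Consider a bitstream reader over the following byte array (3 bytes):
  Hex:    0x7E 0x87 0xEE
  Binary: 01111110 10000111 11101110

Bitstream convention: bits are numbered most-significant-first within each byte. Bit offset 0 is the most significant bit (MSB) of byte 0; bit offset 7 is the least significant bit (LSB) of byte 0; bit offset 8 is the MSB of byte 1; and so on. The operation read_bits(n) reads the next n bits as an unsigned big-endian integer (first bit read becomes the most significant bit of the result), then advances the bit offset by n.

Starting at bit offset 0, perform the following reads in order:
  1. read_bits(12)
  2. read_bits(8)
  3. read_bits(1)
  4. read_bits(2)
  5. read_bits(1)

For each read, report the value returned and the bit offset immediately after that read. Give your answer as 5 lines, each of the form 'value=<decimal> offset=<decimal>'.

Read 1: bits[0:12] width=12 -> value=2024 (bin 011111101000); offset now 12 = byte 1 bit 4; 12 bits remain
Read 2: bits[12:20] width=8 -> value=126 (bin 01111110); offset now 20 = byte 2 bit 4; 4 bits remain
Read 3: bits[20:21] width=1 -> value=1 (bin 1); offset now 21 = byte 2 bit 5; 3 bits remain
Read 4: bits[21:23] width=2 -> value=3 (bin 11); offset now 23 = byte 2 bit 7; 1 bits remain
Read 5: bits[23:24] width=1 -> value=0 (bin 0); offset now 24 = byte 3 bit 0; 0 bits remain

Answer: value=2024 offset=12
value=126 offset=20
value=1 offset=21
value=3 offset=23
value=0 offset=24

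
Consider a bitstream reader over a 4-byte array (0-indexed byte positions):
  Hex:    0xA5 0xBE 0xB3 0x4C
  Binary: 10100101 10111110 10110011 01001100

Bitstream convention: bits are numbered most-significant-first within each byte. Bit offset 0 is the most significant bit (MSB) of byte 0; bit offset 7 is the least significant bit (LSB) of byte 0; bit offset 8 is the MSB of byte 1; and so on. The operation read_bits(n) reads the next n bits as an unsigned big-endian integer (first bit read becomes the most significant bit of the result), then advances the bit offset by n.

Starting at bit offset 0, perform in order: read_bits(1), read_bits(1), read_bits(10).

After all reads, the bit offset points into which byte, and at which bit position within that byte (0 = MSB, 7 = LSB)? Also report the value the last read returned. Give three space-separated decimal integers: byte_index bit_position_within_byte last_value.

Answer: 1 4 603

Derivation:
Read 1: bits[0:1] width=1 -> value=1 (bin 1); offset now 1 = byte 0 bit 1; 31 bits remain
Read 2: bits[1:2] width=1 -> value=0 (bin 0); offset now 2 = byte 0 bit 2; 30 bits remain
Read 3: bits[2:12] width=10 -> value=603 (bin 1001011011); offset now 12 = byte 1 bit 4; 20 bits remain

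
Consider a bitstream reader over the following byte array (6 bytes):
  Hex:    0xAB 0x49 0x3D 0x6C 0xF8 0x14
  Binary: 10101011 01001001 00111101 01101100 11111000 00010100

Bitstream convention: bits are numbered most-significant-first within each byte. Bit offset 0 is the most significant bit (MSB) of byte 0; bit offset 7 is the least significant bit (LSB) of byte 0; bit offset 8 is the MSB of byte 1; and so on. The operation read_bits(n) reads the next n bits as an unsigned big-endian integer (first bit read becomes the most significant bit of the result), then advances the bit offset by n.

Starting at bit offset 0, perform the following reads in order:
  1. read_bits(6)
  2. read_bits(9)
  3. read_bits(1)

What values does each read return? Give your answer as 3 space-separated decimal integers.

Read 1: bits[0:6] width=6 -> value=42 (bin 101010); offset now 6 = byte 0 bit 6; 42 bits remain
Read 2: bits[6:15] width=9 -> value=420 (bin 110100100); offset now 15 = byte 1 bit 7; 33 bits remain
Read 3: bits[15:16] width=1 -> value=1 (bin 1); offset now 16 = byte 2 bit 0; 32 bits remain

Answer: 42 420 1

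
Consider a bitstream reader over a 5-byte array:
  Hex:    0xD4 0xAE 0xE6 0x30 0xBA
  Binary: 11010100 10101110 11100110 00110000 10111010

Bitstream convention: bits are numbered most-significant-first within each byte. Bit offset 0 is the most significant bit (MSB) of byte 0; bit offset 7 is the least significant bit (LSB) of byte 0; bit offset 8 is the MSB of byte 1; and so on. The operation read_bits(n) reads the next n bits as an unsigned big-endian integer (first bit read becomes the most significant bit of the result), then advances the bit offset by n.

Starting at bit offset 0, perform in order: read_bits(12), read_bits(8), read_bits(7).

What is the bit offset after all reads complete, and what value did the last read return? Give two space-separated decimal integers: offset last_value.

Read 1: bits[0:12] width=12 -> value=3402 (bin 110101001010); offset now 12 = byte 1 bit 4; 28 bits remain
Read 2: bits[12:20] width=8 -> value=238 (bin 11101110); offset now 20 = byte 2 bit 4; 20 bits remain
Read 3: bits[20:27] width=7 -> value=49 (bin 0110001); offset now 27 = byte 3 bit 3; 13 bits remain

Answer: 27 49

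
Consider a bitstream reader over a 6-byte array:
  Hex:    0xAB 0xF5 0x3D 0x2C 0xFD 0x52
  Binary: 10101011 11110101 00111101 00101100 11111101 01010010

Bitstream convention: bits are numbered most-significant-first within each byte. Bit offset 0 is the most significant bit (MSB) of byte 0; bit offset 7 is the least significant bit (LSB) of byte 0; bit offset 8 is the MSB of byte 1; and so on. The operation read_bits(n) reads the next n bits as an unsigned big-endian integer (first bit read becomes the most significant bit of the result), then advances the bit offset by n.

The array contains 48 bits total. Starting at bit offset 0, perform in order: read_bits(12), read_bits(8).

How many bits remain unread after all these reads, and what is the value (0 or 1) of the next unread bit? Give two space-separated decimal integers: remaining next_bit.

Answer: 28 1

Derivation:
Read 1: bits[0:12] width=12 -> value=2751 (bin 101010111111); offset now 12 = byte 1 bit 4; 36 bits remain
Read 2: bits[12:20] width=8 -> value=83 (bin 01010011); offset now 20 = byte 2 bit 4; 28 bits remain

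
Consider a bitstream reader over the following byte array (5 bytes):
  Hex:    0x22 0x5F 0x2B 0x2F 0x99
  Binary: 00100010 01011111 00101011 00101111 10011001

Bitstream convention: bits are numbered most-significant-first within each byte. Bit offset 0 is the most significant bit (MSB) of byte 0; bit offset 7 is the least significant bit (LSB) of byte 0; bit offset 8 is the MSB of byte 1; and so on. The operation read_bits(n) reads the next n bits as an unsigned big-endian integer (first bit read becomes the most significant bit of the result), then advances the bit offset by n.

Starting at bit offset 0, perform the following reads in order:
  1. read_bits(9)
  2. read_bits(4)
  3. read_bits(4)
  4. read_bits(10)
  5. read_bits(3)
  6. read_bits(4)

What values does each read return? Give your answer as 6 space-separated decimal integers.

Answer: 68 11 14 345 3 14

Derivation:
Read 1: bits[0:9] width=9 -> value=68 (bin 001000100); offset now 9 = byte 1 bit 1; 31 bits remain
Read 2: bits[9:13] width=4 -> value=11 (bin 1011); offset now 13 = byte 1 bit 5; 27 bits remain
Read 3: bits[13:17] width=4 -> value=14 (bin 1110); offset now 17 = byte 2 bit 1; 23 bits remain
Read 4: bits[17:27] width=10 -> value=345 (bin 0101011001); offset now 27 = byte 3 bit 3; 13 bits remain
Read 5: bits[27:30] width=3 -> value=3 (bin 011); offset now 30 = byte 3 bit 6; 10 bits remain
Read 6: bits[30:34] width=4 -> value=14 (bin 1110); offset now 34 = byte 4 bit 2; 6 bits remain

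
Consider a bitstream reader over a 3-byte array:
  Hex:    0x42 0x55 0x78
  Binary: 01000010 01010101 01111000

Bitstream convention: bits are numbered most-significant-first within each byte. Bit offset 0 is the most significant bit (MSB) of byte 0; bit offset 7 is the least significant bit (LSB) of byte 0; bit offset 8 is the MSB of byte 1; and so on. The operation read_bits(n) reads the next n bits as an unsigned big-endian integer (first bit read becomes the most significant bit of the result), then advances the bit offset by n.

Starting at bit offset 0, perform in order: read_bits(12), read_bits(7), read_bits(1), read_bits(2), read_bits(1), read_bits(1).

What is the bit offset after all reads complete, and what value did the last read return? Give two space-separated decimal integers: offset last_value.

Answer: 24 0

Derivation:
Read 1: bits[0:12] width=12 -> value=1061 (bin 010000100101); offset now 12 = byte 1 bit 4; 12 bits remain
Read 2: bits[12:19] width=7 -> value=43 (bin 0101011); offset now 19 = byte 2 bit 3; 5 bits remain
Read 3: bits[19:20] width=1 -> value=1 (bin 1); offset now 20 = byte 2 bit 4; 4 bits remain
Read 4: bits[20:22] width=2 -> value=2 (bin 10); offset now 22 = byte 2 bit 6; 2 bits remain
Read 5: bits[22:23] width=1 -> value=0 (bin 0); offset now 23 = byte 2 bit 7; 1 bits remain
Read 6: bits[23:24] width=1 -> value=0 (bin 0); offset now 24 = byte 3 bit 0; 0 bits remain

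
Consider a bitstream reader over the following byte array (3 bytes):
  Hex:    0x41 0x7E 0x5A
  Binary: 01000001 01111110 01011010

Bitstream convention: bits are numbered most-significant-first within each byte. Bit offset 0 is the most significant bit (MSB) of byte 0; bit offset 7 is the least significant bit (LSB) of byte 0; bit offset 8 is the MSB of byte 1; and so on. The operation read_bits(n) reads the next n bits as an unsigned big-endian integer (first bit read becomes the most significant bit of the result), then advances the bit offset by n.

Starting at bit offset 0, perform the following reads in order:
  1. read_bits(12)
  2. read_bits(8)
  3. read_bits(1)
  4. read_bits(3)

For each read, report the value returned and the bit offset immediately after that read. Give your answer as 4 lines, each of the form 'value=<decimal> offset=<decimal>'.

Answer: value=1047 offset=12
value=229 offset=20
value=1 offset=21
value=2 offset=24

Derivation:
Read 1: bits[0:12] width=12 -> value=1047 (bin 010000010111); offset now 12 = byte 1 bit 4; 12 bits remain
Read 2: bits[12:20] width=8 -> value=229 (bin 11100101); offset now 20 = byte 2 bit 4; 4 bits remain
Read 3: bits[20:21] width=1 -> value=1 (bin 1); offset now 21 = byte 2 bit 5; 3 bits remain
Read 4: bits[21:24] width=3 -> value=2 (bin 010); offset now 24 = byte 3 bit 0; 0 bits remain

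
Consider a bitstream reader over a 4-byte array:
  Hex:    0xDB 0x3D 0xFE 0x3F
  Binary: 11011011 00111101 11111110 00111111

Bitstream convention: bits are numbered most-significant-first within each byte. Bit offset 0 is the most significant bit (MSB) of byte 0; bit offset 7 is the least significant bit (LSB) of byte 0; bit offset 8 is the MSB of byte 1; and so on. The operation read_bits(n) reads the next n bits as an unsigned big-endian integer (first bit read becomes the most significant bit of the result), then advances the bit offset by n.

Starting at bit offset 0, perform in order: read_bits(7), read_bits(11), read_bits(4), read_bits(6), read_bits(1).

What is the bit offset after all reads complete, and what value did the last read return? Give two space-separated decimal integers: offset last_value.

Answer: 29 1

Derivation:
Read 1: bits[0:7] width=7 -> value=109 (bin 1101101); offset now 7 = byte 0 bit 7; 25 bits remain
Read 2: bits[7:18] width=11 -> value=1271 (bin 10011110111); offset now 18 = byte 2 bit 2; 14 bits remain
Read 3: bits[18:22] width=4 -> value=15 (bin 1111); offset now 22 = byte 2 bit 6; 10 bits remain
Read 4: bits[22:28] width=6 -> value=35 (bin 100011); offset now 28 = byte 3 bit 4; 4 bits remain
Read 5: bits[28:29] width=1 -> value=1 (bin 1); offset now 29 = byte 3 bit 5; 3 bits remain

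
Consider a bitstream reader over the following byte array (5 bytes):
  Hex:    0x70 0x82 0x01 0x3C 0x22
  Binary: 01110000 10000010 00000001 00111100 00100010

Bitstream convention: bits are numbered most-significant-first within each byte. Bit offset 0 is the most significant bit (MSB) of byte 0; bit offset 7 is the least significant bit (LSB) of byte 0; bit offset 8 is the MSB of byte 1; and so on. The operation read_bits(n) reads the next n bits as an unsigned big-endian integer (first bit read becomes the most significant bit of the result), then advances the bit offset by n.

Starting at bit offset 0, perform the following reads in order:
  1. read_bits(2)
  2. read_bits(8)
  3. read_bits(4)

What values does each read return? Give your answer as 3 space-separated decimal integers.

Answer: 1 194 0

Derivation:
Read 1: bits[0:2] width=2 -> value=1 (bin 01); offset now 2 = byte 0 bit 2; 38 bits remain
Read 2: bits[2:10] width=8 -> value=194 (bin 11000010); offset now 10 = byte 1 bit 2; 30 bits remain
Read 3: bits[10:14] width=4 -> value=0 (bin 0000); offset now 14 = byte 1 bit 6; 26 bits remain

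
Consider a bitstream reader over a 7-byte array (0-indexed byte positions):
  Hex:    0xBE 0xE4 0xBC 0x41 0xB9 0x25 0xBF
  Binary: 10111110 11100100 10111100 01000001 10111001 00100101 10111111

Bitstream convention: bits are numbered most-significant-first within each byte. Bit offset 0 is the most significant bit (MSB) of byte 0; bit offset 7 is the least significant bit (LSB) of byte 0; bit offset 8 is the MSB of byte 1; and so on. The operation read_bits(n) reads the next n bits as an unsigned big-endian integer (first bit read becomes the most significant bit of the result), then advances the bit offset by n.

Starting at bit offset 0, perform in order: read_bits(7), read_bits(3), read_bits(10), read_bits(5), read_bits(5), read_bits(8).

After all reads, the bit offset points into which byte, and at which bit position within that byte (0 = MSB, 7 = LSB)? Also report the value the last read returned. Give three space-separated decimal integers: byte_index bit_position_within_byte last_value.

Answer: 4 6 110

Derivation:
Read 1: bits[0:7] width=7 -> value=95 (bin 1011111); offset now 7 = byte 0 bit 7; 49 bits remain
Read 2: bits[7:10] width=3 -> value=3 (bin 011); offset now 10 = byte 1 bit 2; 46 bits remain
Read 3: bits[10:20] width=10 -> value=587 (bin 1001001011); offset now 20 = byte 2 bit 4; 36 bits remain
Read 4: bits[20:25] width=5 -> value=24 (bin 11000); offset now 25 = byte 3 bit 1; 31 bits remain
Read 5: bits[25:30] width=5 -> value=16 (bin 10000); offset now 30 = byte 3 bit 6; 26 bits remain
Read 6: bits[30:38] width=8 -> value=110 (bin 01101110); offset now 38 = byte 4 bit 6; 18 bits remain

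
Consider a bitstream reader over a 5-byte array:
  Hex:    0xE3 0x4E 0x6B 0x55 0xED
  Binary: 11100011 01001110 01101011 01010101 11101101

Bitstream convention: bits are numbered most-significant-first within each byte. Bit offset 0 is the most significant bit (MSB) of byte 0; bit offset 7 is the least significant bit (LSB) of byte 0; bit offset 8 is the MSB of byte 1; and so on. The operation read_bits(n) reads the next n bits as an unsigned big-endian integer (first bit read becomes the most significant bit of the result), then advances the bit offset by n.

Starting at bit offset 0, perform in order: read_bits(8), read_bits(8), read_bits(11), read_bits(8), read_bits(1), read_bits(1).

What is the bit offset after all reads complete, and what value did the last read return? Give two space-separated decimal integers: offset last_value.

Read 1: bits[0:8] width=8 -> value=227 (bin 11100011); offset now 8 = byte 1 bit 0; 32 bits remain
Read 2: bits[8:16] width=8 -> value=78 (bin 01001110); offset now 16 = byte 2 bit 0; 24 bits remain
Read 3: bits[16:27] width=11 -> value=858 (bin 01101011010); offset now 27 = byte 3 bit 3; 13 bits remain
Read 4: bits[27:35] width=8 -> value=175 (bin 10101111); offset now 35 = byte 4 bit 3; 5 bits remain
Read 5: bits[35:36] width=1 -> value=0 (bin 0); offset now 36 = byte 4 bit 4; 4 bits remain
Read 6: bits[36:37] width=1 -> value=1 (bin 1); offset now 37 = byte 4 bit 5; 3 bits remain

Answer: 37 1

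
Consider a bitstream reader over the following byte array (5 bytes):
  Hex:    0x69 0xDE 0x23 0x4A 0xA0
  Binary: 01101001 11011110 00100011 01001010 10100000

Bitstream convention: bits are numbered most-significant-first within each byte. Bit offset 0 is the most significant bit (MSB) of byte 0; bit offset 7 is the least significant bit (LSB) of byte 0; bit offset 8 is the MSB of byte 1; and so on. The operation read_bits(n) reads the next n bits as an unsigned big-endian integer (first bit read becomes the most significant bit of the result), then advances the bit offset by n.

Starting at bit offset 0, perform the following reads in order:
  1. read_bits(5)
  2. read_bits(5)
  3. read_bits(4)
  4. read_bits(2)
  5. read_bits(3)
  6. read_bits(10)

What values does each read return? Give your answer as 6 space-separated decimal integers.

Read 1: bits[0:5] width=5 -> value=13 (bin 01101); offset now 5 = byte 0 bit 5; 35 bits remain
Read 2: bits[5:10] width=5 -> value=7 (bin 00111); offset now 10 = byte 1 bit 2; 30 bits remain
Read 3: bits[10:14] width=4 -> value=7 (bin 0111); offset now 14 = byte 1 bit 6; 26 bits remain
Read 4: bits[14:16] width=2 -> value=2 (bin 10); offset now 16 = byte 2 bit 0; 24 bits remain
Read 5: bits[16:19] width=3 -> value=1 (bin 001); offset now 19 = byte 2 bit 3; 21 bits remain
Read 6: bits[19:29] width=10 -> value=105 (bin 0001101001); offset now 29 = byte 3 bit 5; 11 bits remain

Answer: 13 7 7 2 1 105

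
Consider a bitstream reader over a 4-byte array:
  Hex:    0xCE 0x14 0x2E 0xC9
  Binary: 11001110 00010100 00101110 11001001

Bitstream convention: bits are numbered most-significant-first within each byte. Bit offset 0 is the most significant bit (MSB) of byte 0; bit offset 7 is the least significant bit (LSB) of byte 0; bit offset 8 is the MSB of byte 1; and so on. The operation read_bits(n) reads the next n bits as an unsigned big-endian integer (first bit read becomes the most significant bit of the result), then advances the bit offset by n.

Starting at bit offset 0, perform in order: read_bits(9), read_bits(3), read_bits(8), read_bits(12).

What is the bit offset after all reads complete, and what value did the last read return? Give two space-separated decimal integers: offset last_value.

Read 1: bits[0:9] width=9 -> value=412 (bin 110011100); offset now 9 = byte 1 bit 1; 23 bits remain
Read 2: bits[9:12] width=3 -> value=1 (bin 001); offset now 12 = byte 1 bit 4; 20 bits remain
Read 3: bits[12:20] width=8 -> value=66 (bin 01000010); offset now 20 = byte 2 bit 4; 12 bits remain
Read 4: bits[20:32] width=12 -> value=3785 (bin 111011001001); offset now 32 = byte 4 bit 0; 0 bits remain

Answer: 32 3785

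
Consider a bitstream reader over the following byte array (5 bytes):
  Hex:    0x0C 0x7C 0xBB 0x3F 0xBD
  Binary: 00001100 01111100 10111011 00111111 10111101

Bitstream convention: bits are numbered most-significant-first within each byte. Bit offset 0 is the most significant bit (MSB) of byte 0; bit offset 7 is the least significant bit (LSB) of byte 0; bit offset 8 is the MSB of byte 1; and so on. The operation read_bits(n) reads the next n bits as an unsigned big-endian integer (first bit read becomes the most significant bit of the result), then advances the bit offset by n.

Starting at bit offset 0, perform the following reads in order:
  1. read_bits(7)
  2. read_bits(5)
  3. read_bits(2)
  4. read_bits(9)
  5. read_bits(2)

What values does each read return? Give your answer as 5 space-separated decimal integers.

Answer: 6 7 3 93 2

Derivation:
Read 1: bits[0:7] width=7 -> value=6 (bin 0000110); offset now 7 = byte 0 bit 7; 33 bits remain
Read 2: bits[7:12] width=5 -> value=7 (bin 00111); offset now 12 = byte 1 bit 4; 28 bits remain
Read 3: bits[12:14] width=2 -> value=3 (bin 11); offset now 14 = byte 1 bit 6; 26 bits remain
Read 4: bits[14:23] width=9 -> value=93 (bin 001011101); offset now 23 = byte 2 bit 7; 17 bits remain
Read 5: bits[23:25] width=2 -> value=2 (bin 10); offset now 25 = byte 3 bit 1; 15 bits remain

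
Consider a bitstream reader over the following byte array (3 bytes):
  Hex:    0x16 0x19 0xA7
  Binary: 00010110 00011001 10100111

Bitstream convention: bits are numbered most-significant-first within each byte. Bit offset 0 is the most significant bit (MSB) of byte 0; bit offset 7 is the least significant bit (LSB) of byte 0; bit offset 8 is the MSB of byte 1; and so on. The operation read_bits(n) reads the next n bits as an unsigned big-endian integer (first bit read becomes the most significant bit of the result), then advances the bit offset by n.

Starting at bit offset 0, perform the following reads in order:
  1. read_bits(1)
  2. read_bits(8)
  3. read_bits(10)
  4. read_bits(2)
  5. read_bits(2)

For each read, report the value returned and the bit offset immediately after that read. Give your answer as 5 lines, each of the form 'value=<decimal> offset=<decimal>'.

Answer: value=0 offset=1
value=44 offset=9
value=205 offset=19
value=0 offset=21
value=3 offset=23

Derivation:
Read 1: bits[0:1] width=1 -> value=0 (bin 0); offset now 1 = byte 0 bit 1; 23 bits remain
Read 2: bits[1:9] width=8 -> value=44 (bin 00101100); offset now 9 = byte 1 bit 1; 15 bits remain
Read 3: bits[9:19] width=10 -> value=205 (bin 0011001101); offset now 19 = byte 2 bit 3; 5 bits remain
Read 4: bits[19:21] width=2 -> value=0 (bin 00); offset now 21 = byte 2 bit 5; 3 bits remain
Read 5: bits[21:23] width=2 -> value=3 (bin 11); offset now 23 = byte 2 bit 7; 1 bits remain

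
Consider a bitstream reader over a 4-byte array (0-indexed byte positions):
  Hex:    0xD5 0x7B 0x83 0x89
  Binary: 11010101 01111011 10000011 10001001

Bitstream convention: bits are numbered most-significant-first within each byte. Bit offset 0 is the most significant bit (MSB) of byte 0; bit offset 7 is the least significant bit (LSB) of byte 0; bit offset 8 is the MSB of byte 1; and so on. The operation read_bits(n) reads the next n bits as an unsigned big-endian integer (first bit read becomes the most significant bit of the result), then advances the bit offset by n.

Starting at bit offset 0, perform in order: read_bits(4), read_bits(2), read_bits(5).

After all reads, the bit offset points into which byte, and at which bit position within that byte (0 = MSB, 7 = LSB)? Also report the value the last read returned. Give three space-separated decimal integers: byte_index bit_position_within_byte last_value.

Read 1: bits[0:4] width=4 -> value=13 (bin 1101); offset now 4 = byte 0 bit 4; 28 bits remain
Read 2: bits[4:6] width=2 -> value=1 (bin 01); offset now 6 = byte 0 bit 6; 26 bits remain
Read 3: bits[6:11] width=5 -> value=11 (bin 01011); offset now 11 = byte 1 bit 3; 21 bits remain

Answer: 1 3 11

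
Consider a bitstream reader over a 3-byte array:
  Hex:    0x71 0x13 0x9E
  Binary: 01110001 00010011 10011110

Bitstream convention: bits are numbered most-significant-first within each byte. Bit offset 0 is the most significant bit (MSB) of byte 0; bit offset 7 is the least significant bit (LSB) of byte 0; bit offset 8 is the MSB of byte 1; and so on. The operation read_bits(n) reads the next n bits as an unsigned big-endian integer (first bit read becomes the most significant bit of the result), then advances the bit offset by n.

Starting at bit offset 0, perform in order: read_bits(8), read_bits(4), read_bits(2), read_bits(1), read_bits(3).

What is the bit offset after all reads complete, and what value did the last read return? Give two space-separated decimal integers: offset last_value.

Read 1: bits[0:8] width=8 -> value=113 (bin 01110001); offset now 8 = byte 1 bit 0; 16 bits remain
Read 2: bits[8:12] width=4 -> value=1 (bin 0001); offset now 12 = byte 1 bit 4; 12 bits remain
Read 3: bits[12:14] width=2 -> value=0 (bin 00); offset now 14 = byte 1 bit 6; 10 bits remain
Read 4: bits[14:15] width=1 -> value=1 (bin 1); offset now 15 = byte 1 bit 7; 9 bits remain
Read 5: bits[15:18] width=3 -> value=6 (bin 110); offset now 18 = byte 2 bit 2; 6 bits remain

Answer: 18 6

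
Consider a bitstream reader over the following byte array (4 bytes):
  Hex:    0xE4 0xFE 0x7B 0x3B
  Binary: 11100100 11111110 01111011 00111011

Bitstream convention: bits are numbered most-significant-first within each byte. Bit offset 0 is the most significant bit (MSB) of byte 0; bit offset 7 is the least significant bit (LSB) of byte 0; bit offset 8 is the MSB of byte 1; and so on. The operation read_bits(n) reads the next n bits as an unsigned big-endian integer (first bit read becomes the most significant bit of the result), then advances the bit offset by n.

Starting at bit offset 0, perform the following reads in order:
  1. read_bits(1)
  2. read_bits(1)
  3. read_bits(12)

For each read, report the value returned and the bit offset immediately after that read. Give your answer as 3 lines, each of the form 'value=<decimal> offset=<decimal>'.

Answer: value=1 offset=1
value=1 offset=2
value=2367 offset=14

Derivation:
Read 1: bits[0:1] width=1 -> value=1 (bin 1); offset now 1 = byte 0 bit 1; 31 bits remain
Read 2: bits[1:2] width=1 -> value=1 (bin 1); offset now 2 = byte 0 bit 2; 30 bits remain
Read 3: bits[2:14] width=12 -> value=2367 (bin 100100111111); offset now 14 = byte 1 bit 6; 18 bits remain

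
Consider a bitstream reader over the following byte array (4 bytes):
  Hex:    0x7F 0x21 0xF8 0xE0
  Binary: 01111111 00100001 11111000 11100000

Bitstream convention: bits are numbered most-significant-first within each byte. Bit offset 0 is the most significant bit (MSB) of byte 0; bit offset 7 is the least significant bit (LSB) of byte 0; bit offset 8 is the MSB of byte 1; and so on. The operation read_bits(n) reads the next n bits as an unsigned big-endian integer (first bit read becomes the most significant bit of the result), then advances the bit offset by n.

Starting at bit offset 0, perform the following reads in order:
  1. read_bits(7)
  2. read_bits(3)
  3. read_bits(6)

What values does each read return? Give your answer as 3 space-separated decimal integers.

Read 1: bits[0:7] width=7 -> value=63 (bin 0111111); offset now 7 = byte 0 bit 7; 25 bits remain
Read 2: bits[7:10] width=3 -> value=4 (bin 100); offset now 10 = byte 1 bit 2; 22 bits remain
Read 3: bits[10:16] width=6 -> value=33 (bin 100001); offset now 16 = byte 2 bit 0; 16 bits remain

Answer: 63 4 33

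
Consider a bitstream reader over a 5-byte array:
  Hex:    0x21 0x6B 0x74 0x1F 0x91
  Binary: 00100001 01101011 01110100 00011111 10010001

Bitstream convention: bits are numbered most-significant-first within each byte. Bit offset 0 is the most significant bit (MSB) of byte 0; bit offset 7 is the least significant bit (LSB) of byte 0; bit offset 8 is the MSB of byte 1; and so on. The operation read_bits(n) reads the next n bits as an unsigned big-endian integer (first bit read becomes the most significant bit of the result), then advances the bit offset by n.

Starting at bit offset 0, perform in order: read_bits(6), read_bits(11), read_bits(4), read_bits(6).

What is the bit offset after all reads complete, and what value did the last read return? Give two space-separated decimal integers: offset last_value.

Read 1: bits[0:6] width=6 -> value=8 (bin 001000); offset now 6 = byte 0 bit 6; 34 bits remain
Read 2: bits[6:17] width=11 -> value=726 (bin 01011010110); offset now 17 = byte 2 bit 1; 23 bits remain
Read 3: bits[17:21] width=4 -> value=14 (bin 1110); offset now 21 = byte 2 bit 5; 19 bits remain
Read 4: bits[21:27] width=6 -> value=32 (bin 100000); offset now 27 = byte 3 bit 3; 13 bits remain

Answer: 27 32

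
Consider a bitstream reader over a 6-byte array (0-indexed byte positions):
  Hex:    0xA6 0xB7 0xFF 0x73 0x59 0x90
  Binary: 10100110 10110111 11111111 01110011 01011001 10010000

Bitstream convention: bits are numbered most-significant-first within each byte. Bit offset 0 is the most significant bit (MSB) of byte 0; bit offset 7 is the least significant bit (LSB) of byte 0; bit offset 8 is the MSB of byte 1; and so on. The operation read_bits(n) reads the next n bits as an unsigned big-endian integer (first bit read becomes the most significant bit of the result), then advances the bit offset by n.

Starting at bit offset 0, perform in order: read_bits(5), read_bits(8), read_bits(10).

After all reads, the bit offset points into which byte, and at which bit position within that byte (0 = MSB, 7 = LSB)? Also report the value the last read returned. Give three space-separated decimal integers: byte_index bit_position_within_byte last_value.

Read 1: bits[0:5] width=5 -> value=20 (bin 10100); offset now 5 = byte 0 bit 5; 43 bits remain
Read 2: bits[5:13] width=8 -> value=214 (bin 11010110); offset now 13 = byte 1 bit 5; 35 bits remain
Read 3: bits[13:23] width=10 -> value=1023 (bin 1111111111); offset now 23 = byte 2 bit 7; 25 bits remain

Answer: 2 7 1023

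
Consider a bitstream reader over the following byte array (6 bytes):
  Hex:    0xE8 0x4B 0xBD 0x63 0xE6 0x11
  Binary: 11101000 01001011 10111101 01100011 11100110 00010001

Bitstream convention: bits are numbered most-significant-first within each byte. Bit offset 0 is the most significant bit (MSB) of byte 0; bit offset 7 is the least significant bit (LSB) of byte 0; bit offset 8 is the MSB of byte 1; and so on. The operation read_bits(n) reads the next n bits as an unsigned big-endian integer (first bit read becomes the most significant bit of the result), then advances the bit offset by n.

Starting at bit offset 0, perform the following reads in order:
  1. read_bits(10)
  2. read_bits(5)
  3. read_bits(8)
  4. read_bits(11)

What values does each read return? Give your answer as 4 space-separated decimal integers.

Read 1: bits[0:10] width=10 -> value=929 (bin 1110100001); offset now 10 = byte 1 bit 2; 38 bits remain
Read 2: bits[10:15] width=5 -> value=5 (bin 00101); offset now 15 = byte 1 bit 7; 33 bits remain
Read 3: bits[15:23] width=8 -> value=222 (bin 11011110); offset now 23 = byte 2 bit 7; 25 bits remain
Read 4: bits[23:34] width=11 -> value=1423 (bin 10110001111); offset now 34 = byte 4 bit 2; 14 bits remain

Answer: 929 5 222 1423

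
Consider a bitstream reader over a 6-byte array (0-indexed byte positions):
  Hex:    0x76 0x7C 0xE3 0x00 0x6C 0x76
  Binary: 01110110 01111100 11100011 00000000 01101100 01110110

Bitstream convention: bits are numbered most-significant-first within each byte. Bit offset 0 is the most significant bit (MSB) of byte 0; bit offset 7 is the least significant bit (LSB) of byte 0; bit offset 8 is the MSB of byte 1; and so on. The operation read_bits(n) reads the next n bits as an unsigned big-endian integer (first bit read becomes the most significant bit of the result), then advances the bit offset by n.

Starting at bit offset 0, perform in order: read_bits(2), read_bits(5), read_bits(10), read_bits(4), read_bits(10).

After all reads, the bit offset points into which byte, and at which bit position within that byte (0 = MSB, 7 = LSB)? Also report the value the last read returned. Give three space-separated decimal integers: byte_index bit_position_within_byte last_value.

Answer: 3 7 384

Derivation:
Read 1: bits[0:2] width=2 -> value=1 (bin 01); offset now 2 = byte 0 bit 2; 46 bits remain
Read 2: bits[2:7] width=5 -> value=27 (bin 11011); offset now 7 = byte 0 bit 7; 41 bits remain
Read 3: bits[7:17] width=10 -> value=249 (bin 0011111001); offset now 17 = byte 2 bit 1; 31 bits remain
Read 4: bits[17:21] width=4 -> value=12 (bin 1100); offset now 21 = byte 2 bit 5; 27 bits remain
Read 5: bits[21:31] width=10 -> value=384 (bin 0110000000); offset now 31 = byte 3 bit 7; 17 bits remain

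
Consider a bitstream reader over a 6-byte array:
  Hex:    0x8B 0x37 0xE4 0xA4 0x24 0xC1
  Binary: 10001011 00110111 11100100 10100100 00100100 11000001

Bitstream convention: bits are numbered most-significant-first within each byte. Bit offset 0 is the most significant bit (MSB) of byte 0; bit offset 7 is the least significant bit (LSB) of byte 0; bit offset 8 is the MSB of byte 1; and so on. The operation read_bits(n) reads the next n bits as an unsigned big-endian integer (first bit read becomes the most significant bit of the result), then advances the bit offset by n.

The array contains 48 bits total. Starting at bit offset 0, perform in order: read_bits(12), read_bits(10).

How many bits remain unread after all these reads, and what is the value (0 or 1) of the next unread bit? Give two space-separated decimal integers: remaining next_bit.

Read 1: bits[0:12] width=12 -> value=2227 (bin 100010110011); offset now 12 = byte 1 bit 4; 36 bits remain
Read 2: bits[12:22] width=10 -> value=505 (bin 0111111001); offset now 22 = byte 2 bit 6; 26 bits remain

Answer: 26 0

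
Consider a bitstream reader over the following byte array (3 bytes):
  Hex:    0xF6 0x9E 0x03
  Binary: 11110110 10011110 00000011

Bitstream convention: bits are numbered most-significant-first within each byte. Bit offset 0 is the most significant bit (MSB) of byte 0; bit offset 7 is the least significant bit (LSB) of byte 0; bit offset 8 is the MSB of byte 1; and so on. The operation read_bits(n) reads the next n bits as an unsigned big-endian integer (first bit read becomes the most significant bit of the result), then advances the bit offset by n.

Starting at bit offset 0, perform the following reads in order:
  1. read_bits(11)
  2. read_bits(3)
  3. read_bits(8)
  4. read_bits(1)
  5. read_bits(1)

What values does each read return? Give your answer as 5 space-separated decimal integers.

Read 1: bits[0:11] width=11 -> value=1972 (bin 11110110100); offset now 11 = byte 1 bit 3; 13 bits remain
Read 2: bits[11:14] width=3 -> value=7 (bin 111); offset now 14 = byte 1 bit 6; 10 bits remain
Read 3: bits[14:22] width=8 -> value=128 (bin 10000000); offset now 22 = byte 2 bit 6; 2 bits remain
Read 4: bits[22:23] width=1 -> value=1 (bin 1); offset now 23 = byte 2 bit 7; 1 bits remain
Read 5: bits[23:24] width=1 -> value=1 (bin 1); offset now 24 = byte 3 bit 0; 0 bits remain

Answer: 1972 7 128 1 1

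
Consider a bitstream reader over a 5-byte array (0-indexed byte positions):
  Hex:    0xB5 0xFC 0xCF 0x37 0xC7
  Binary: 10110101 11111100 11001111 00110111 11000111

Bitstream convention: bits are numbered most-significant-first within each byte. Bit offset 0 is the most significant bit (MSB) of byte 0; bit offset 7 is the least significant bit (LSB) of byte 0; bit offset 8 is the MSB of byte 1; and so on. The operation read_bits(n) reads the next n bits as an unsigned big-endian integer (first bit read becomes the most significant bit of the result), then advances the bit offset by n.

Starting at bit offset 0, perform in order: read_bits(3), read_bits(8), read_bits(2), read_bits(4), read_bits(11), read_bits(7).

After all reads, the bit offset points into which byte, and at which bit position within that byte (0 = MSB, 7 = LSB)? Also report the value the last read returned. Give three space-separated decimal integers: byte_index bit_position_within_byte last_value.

Answer: 4 3 62

Derivation:
Read 1: bits[0:3] width=3 -> value=5 (bin 101); offset now 3 = byte 0 bit 3; 37 bits remain
Read 2: bits[3:11] width=8 -> value=175 (bin 10101111); offset now 11 = byte 1 bit 3; 29 bits remain
Read 3: bits[11:13] width=2 -> value=3 (bin 11); offset now 13 = byte 1 bit 5; 27 bits remain
Read 4: bits[13:17] width=4 -> value=9 (bin 1001); offset now 17 = byte 2 bit 1; 23 bits remain
Read 5: bits[17:28] width=11 -> value=1267 (bin 10011110011); offset now 28 = byte 3 bit 4; 12 bits remain
Read 6: bits[28:35] width=7 -> value=62 (bin 0111110); offset now 35 = byte 4 bit 3; 5 bits remain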